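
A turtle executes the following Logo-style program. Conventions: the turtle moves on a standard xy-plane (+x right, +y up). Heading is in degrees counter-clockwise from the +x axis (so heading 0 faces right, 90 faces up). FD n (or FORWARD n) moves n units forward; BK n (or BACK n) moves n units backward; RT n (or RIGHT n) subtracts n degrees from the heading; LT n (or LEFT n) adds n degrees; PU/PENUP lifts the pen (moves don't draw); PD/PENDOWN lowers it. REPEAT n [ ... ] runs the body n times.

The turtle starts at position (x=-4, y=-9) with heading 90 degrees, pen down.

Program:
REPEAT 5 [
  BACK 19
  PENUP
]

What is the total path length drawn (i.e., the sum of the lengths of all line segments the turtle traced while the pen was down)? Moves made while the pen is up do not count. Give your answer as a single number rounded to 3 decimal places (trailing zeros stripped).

Executing turtle program step by step:
Start: pos=(-4,-9), heading=90, pen down
REPEAT 5 [
  -- iteration 1/5 --
  BK 19: (-4,-9) -> (-4,-28) [heading=90, draw]
  PU: pen up
  -- iteration 2/5 --
  BK 19: (-4,-28) -> (-4,-47) [heading=90, move]
  PU: pen up
  -- iteration 3/5 --
  BK 19: (-4,-47) -> (-4,-66) [heading=90, move]
  PU: pen up
  -- iteration 4/5 --
  BK 19: (-4,-66) -> (-4,-85) [heading=90, move]
  PU: pen up
  -- iteration 5/5 --
  BK 19: (-4,-85) -> (-4,-104) [heading=90, move]
  PU: pen up
]
Final: pos=(-4,-104), heading=90, 1 segment(s) drawn

Segment lengths:
  seg 1: (-4,-9) -> (-4,-28), length = 19
Total = 19

Answer: 19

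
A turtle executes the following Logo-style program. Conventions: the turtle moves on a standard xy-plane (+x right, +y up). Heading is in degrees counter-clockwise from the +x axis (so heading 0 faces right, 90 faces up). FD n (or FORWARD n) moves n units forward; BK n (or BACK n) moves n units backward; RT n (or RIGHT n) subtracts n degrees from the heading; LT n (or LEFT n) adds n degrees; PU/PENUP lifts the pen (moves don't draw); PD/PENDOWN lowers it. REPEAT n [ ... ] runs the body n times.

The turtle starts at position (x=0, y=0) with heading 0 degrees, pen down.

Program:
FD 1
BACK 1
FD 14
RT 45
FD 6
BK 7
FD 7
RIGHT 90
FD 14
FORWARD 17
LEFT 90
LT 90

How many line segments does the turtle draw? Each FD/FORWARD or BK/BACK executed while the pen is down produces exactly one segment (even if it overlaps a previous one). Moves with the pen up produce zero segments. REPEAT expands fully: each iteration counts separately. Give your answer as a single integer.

Executing turtle program step by step:
Start: pos=(0,0), heading=0, pen down
FD 1: (0,0) -> (1,0) [heading=0, draw]
BK 1: (1,0) -> (0,0) [heading=0, draw]
FD 14: (0,0) -> (14,0) [heading=0, draw]
RT 45: heading 0 -> 315
FD 6: (14,0) -> (18.243,-4.243) [heading=315, draw]
BK 7: (18.243,-4.243) -> (13.293,0.707) [heading=315, draw]
FD 7: (13.293,0.707) -> (18.243,-4.243) [heading=315, draw]
RT 90: heading 315 -> 225
FD 14: (18.243,-4.243) -> (8.343,-14.142) [heading=225, draw]
FD 17: (8.343,-14.142) -> (-3.678,-26.163) [heading=225, draw]
LT 90: heading 225 -> 315
LT 90: heading 315 -> 45
Final: pos=(-3.678,-26.163), heading=45, 8 segment(s) drawn
Segments drawn: 8

Answer: 8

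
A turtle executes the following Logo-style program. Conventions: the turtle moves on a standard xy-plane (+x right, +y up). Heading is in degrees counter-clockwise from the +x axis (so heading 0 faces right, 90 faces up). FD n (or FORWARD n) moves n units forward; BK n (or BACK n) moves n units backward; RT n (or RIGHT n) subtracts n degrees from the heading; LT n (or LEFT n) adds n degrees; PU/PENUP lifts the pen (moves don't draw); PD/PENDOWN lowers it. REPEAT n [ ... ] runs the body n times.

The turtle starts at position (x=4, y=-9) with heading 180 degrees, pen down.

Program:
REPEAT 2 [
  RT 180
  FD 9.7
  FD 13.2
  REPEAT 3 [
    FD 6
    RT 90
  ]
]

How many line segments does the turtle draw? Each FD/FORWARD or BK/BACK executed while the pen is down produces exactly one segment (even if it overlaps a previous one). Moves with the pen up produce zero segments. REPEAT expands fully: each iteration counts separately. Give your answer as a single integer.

Answer: 10

Derivation:
Executing turtle program step by step:
Start: pos=(4,-9), heading=180, pen down
REPEAT 2 [
  -- iteration 1/2 --
  RT 180: heading 180 -> 0
  FD 9.7: (4,-9) -> (13.7,-9) [heading=0, draw]
  FD 13.2: (13.7,-9) -> (26.9,-9) [heading=0, draw]
  REPEAT 3 [
    -- iteration 1/3 --
    FD 6: (26.9,-9) -> (32.9,-9) [heading=0, draw]
    RT 90: heading 0 -> 270
    -- iteration 2/3 --
    FD 6: (32.9,-9) -> (32.9,-15) [heading=270, draw]
    RT 90: heading 270 -> 180
    -- iteration 3/3 --
    FD 6: (32.9,-15) -> (26.9,-15) [heading=180, draw]
    RT 90: heading 180 -> 90
  ]
  -- iteration 2/2 --
  RT 180: heading 90 -> 270
  FD 9.7: (26.9,-15) -> (26.9,-24.7) [heading=270, draw]
  FD 13.2: (26.9,-24.7) -> (26.9,-37.9) [heading=270, draw]
  REPEAT 3 [
    -- iteration 1/3 --
    FD 6: (26.9,-37.9) -> (26.9,-43.9) [heading=270, draw]
    RT 90: heading 270 -> 180
    -- iteration 2/3 --
    FD 6: (26.9,-43.9) -> (20.9,-43.9) [heading=180, draw]
    RT 90: heading 180 -> 90
    -- iteration 3/3 --
    FD 6: (20.9,-43.9) -> (20.9,-37.9) [heading=90, draw]
    RT 90: heading 90 -> 0
  ]
]
Final: pos=(20.9,-37.9), heading=0, 10 segment(s) drawn
Segments drawn: 10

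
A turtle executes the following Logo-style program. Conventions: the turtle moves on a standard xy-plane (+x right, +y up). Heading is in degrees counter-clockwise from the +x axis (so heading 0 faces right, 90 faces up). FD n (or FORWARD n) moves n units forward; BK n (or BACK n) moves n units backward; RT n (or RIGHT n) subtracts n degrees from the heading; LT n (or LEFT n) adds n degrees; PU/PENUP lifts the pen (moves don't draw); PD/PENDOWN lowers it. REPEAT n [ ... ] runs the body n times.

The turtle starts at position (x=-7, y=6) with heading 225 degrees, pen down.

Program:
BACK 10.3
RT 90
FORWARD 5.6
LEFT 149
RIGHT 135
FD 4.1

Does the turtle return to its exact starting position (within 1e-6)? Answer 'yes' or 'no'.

Answer: no

Derivation:
Executing turtle program step by step:
Start: pos=(-7,6), heading=225, pen down
BK 10.3: (-7,6) -> (0.283,13.283) [heading=225, draw]
RT 90: heading 225 -> 135
FD 5.6: (0.283,13.283) -> (-3.677,17.243) [heading=135, draw]
LT 149: heading 135 -> 284
RT 135: heading 284 -> 149
FD 4.1: (-3.677,17.243) -> (-7.191,19.355) [heading=149, draw]
Final: pos=(-7.191,19.355), heading=149, 3 segment(s) drawn

Start position: (-7, 6)
Final position: (-7.191, 19.355)
Distance = 13.356; >= 1e-6 -> NOT closed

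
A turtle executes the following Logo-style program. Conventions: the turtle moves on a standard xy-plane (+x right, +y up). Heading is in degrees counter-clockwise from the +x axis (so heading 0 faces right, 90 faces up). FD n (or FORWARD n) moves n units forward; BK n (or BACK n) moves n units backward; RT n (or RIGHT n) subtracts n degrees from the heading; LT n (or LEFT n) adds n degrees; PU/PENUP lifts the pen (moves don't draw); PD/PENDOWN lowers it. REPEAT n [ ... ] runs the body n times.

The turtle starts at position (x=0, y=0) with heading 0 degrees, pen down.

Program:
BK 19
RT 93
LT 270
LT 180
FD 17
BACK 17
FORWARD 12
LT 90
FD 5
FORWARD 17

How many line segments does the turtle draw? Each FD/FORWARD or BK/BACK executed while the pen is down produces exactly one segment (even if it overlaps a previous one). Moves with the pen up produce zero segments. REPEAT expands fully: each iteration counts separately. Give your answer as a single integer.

Answer: 6

Derivation:
Executing turtle program step by step:
Start: pos=(0,0), heading=0, pen down
BK 19: (0,0) -> (-19,0) [heading=0, draw]
RT 93: heading 0 -> 267
LT 270: heading 267 -> 177
LT 180: heading 177 -> 357
FD 17: (-19,0) -> (-2.023,-0.89) [heading=357, draw]
BK 17: (-2.023,-0.89) -> (-19,0) [heading=357, draw]
FD 12: (-19,0) -> (-7.016,-0.628) [heading=357, draw]
LT 90: heading 357 -> 87
FD 5: (-7.016,-0.628) -> (-6.755,4.365) [heading=87, draw]
FD 17: (-6.755,4.365) -> (-5.865,21.342) [heading=87, draw]
Final: pos=(-5.865,21.342), heading=87, 6 segment(s) drawn
Segments drawn: 6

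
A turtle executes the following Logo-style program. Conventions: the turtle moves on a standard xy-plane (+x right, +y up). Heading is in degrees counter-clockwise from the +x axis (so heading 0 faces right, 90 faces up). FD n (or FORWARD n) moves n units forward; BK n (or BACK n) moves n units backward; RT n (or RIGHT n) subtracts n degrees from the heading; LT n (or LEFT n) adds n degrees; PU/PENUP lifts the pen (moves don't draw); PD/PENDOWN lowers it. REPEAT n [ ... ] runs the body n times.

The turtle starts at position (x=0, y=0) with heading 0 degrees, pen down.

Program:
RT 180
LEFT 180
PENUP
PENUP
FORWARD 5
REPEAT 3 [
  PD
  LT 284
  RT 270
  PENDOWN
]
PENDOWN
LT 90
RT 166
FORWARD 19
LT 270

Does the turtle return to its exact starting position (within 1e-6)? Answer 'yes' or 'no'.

Executing turtle program step by step:
Start: pos=(0,0), heading=0, pen down
RT 180: heading 0 -> 180
LT 180: heading 180 -> 0
PU: pen up
PU: pen up
FD 5: (0,0) -> (5,0) [heading=0, move]
REPEAT 3 [
  -- iteration 1/3 --
  PD: pen down
  LT 284: heading 0 -> 284
  RT 270: heading 284 -> 14
  PD: pen down
  -- iteration 2/3 --
  PD: pen down
  LT 284: heading 14 -> 298
  RT 270: heading 298 -> 28
  PD: pen down
  -- iteration 3/3 --
  PD: pen down
  LT 284: heading 28 -> 312
  RT 270: heading 312 -> 42
  PD: pen down
]
PD: pen down
LT 90: heading 42 -> 132
RT 166: heading 132 -> 326
FD 19: (5,0) -> (20.752,-10.625) [heading=326, draw]
LT 270: heading 326 -> 236
Final: pos=(20.752,-10.625), heading=236, 1 segment(s) drawn

Start position: (0, 0)
Final position: (20.752, -10.625)
Distance = 23.313; >= 1e-6 -> NOT closed

Answer: no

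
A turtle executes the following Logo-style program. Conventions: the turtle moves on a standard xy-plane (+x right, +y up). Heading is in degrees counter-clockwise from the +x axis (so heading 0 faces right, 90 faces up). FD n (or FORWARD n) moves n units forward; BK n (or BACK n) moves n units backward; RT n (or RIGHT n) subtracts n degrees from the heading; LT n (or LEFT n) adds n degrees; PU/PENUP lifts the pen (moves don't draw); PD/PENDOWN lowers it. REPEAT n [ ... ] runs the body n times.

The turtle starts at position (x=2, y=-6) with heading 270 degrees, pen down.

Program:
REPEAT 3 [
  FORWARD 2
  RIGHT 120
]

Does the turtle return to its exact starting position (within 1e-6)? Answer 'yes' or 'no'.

Executing turtle program step by step:
Start: pos=(2,-6), heading=270, pen down
REPEAT 3 [
  -- iteration 1/3 --
  FD 2: (2,-6) -> (2,-8) [heading=270, draw]
  RT 120: heading 270 -> 150
  -- iteration 2/3 --
  FD 2: (2,-8) -> (0.268,-7) [heading=150, draw]
  RT 120: heading 150 -> 30
  -- iteration 3/3 --
  FD 2: (0.268,-7) -> (2,-6) [heading=30, draw]
  RT 120: heading 30 -> 270
]
Final: pos=(2,-6), heading=270, 3 segment(s) drawn

Start position: (2, -6)
Final position: (2, -6)
Distance = 0; < 1e-6 -> CLOSED

Answer: yes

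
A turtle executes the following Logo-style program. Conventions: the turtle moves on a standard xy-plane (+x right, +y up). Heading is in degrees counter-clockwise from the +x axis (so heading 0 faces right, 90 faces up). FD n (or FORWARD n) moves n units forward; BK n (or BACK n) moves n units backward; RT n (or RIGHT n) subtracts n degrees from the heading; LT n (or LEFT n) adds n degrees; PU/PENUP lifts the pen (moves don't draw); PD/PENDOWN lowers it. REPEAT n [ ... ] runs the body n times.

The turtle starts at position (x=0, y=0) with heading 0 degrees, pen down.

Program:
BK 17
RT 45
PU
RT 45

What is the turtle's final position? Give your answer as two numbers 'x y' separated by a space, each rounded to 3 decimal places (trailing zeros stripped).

Answer: -17 0

Derivation:
Executing turtle program step by step:
Start: pos=(0,0), heading=0, pen down
BK 17: (0,0) -> (-17,0) [heading=0, draw]
RT 45: heading 0 -> 315
PU: pen up
RT 45: heading 315 -> 270
Final: pos=(-17,0), heading=270, 1 segment(s) drawn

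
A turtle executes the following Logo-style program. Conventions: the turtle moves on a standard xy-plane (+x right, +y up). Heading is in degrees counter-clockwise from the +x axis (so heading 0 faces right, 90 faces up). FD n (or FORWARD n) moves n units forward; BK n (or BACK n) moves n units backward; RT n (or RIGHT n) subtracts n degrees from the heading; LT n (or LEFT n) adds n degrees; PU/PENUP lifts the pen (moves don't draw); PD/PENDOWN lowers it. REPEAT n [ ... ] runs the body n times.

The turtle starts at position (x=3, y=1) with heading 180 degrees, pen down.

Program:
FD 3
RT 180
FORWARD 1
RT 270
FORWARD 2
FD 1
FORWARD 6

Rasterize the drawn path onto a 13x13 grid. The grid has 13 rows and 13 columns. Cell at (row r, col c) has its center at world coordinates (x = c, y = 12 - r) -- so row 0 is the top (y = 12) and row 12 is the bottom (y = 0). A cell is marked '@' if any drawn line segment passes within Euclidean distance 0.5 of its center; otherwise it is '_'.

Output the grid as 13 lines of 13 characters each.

Segment 0: (3,1) -> (0,1)
Segment 1: (0,1) -> (1,1)
Segment 2: (1,1) -> (1,3)
Segment 3: (1,3) -> (1,4)
Segment 4: (1,4) -> (1,10)

Answer: _____________
_____________
_@___________
_@___________
_@___________
_@___________
_@___________
_@___________
_@___________
_@___________
_@___________
@@@@_________
_____________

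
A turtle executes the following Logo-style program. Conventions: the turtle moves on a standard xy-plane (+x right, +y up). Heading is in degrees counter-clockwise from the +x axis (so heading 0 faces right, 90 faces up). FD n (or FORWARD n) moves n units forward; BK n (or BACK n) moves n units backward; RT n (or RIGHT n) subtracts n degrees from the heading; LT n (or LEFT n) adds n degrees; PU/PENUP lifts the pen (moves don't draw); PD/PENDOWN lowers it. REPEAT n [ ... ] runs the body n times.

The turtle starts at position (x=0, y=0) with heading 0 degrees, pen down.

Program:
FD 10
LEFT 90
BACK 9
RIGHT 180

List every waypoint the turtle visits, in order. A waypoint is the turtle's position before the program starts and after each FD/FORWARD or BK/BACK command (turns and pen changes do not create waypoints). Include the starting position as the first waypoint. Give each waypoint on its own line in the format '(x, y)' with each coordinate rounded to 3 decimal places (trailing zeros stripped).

Executing turtle program step by step:
Start: pos=(0,0), heading=0, pen down
FD 10: (0,0) -> (10,0) [heading=0, draw]
LT 90: heading 0 -> 90
BK 9: (10,0) -> (10,-9) [heading=90, draw]
RT 180: heading 90 -> 270
Final: pos=(10,-9), heading=270, 2 segment(s) drawn
Waypoints (3 total):
(0, 0)
(10, 0)
(10, -9)

Answer: (0, 0)
(10, 0)
(10, -9)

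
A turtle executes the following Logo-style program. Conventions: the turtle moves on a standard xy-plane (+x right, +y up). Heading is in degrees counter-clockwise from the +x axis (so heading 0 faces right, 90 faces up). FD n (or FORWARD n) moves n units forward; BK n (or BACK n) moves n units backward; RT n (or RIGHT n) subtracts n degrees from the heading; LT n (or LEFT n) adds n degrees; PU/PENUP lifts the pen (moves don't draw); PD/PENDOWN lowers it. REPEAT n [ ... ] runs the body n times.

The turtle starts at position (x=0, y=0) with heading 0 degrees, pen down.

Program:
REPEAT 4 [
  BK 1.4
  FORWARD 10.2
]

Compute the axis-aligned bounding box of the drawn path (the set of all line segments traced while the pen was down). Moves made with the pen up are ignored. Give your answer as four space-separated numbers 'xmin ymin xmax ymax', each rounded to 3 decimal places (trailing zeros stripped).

Executing turtle program step by step:
Start: pos=(0,0), heading=0, pen down
REPEAT 4 [
  -- iteration 1/4 --
  BK 1.4: (0,0) -> (-1.4,0) [heading=0, draw]
  FD 10.2: (-1.4,0) -> (8.8,0) [heading=0, draw]
  -- iteration 2/4 --
  BK 1.4: (8.8,0) -> (7.4,0) [heading=0, draw]
  FD 10.2: (7.4,0) -> (17.6,0) [heading=0, draw]
  -- iteration 3/4 --
  BK 1.4: (17.6,0) -> (16.2,0) [heading=0, draw]
  FD 10.2: (16.2,0) -> (26.4,0) [heading=0, draw]
  -- iteration 4/4 --
  BK 1.4: (26.4,0) -> (25,0) [heading=0, draw]
  FD 10.2: (25,0) -> (35.2,0) [heading=0, draw]
]
Final: pos=(35.2,0), heading=0, 8 segment(s) drawn

Segment endpoints: x in {-1.4, 0, 7.4, 8.8, 16.2, 17.6, 25, 26.4, 35.2}, y in {0}
xmin=-1.4, ymin=0, xmax=35.2, ymax=0

Answer: -1.4 0 35.2 0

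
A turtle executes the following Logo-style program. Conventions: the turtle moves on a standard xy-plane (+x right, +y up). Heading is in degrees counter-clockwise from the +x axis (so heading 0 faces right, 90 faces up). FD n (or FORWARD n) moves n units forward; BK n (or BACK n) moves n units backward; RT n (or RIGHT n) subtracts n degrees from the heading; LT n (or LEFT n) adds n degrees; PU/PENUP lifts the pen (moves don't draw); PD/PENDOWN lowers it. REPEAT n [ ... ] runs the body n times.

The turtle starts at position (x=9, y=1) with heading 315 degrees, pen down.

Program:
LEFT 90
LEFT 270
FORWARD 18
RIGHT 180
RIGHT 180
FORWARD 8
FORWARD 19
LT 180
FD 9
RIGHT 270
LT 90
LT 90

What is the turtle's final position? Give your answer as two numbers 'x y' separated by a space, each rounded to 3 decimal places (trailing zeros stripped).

Executing turtle program step by step:
Start: pos=(9,1), heading=315, pen down
LT 90: heading 315 -> 45
LT 270: heading 45 -> 315
FD 18: (9,1) -> (21.728,-11.728) [heading=315, draw]
RT 180: heading 315 -> 135
RT 180: heading 135 -> 315
FD 8: (21.728,-11.728) -> (27.385,-17.385) [heading=315, draw]
FD 19: (27.385,-17.385) -> (40.82,-30.82) [heading=315, draw]
LT 180: heading 315 -> 135
FD 9: (40.82,-30.82) -> (34.456,-24.456) [heading=135, draw]
RT 270: heading 135 -> 225
LT 90: heading 225 -> 315
LT 90: heading 315 -> 45
Final: pos=(34.456,-24.456), heading=45, 4 segment(s) drawn

Answer: 34.456 -24.456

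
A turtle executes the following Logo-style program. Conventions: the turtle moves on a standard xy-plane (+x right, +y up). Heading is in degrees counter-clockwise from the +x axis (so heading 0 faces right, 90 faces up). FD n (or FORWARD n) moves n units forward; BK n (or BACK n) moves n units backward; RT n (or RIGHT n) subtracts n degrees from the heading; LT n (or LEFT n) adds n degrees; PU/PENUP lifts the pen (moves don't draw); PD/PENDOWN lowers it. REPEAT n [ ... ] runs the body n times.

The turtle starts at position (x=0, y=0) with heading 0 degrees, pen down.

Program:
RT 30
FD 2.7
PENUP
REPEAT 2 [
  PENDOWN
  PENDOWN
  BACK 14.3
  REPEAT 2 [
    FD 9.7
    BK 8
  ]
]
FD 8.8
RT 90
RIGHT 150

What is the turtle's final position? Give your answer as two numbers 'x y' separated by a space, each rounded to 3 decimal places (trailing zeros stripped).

Answer: -8.92 5.15

Derivation:
Executing turtle program step by step:
Start: pos=(0,0), heading=0, pen down
RT 30: heading 0 -> 330
FD 2.7: (0,0) -> (2.338,-1.35) [heading=330, draw]
PU: pen up
REPEAT 2 [
  -- iteration 1/2 --
  PD: pen down
  PD: pen down
  BK 14.3: (2.338,-1.35) -> (-10.046,5.8) [heading=330, draw]
  REPEAT 2 [
    -- iteration 1/2 --
    FD 9.7: (-10.046,5.8) -> (-1.645,0.95) [heading=330, draw]
    BK 8: (-1.645,0.95) -> (-8.574,4.95) [heading=330, draw]
    -- iteration 2/2 --
    FD 9.7: (-8.574,4.95) -> (-0.173,0.1) [heading=330, draw]
    BK 8: (-0.173,0.1) -> (-7.101,4.1) [heading=330, draw]
  ]
  -- iteration 2/2 --
  PD: pen down
  PD: pen down
  BK 14.3: (-7.101,4.1) -> (-19.486,11.25) [heading=330, draw]
  REPEAT 2 [
    -- iteration 1/2 --
    FD 9.7: (-19.486,11.25) -> (-11.085,6.4) [heading=330, draw]
    BK 8: (-11.085,6.4) -> (-18.013,10.4) [heading=330, draw]
    -- iteration 2/2 --
    FD 9.7: (-18.013,10.4) -> (-9.613,5.55) [heading=330, draw]
    BK 8: (-9.613,5.55) -> (-16.541,9.55) [heading=330, draw]
  ]
]
FD 8.8: (-16.541,9.55) -> (-8.92,5.15) [heading=330, draw]
RT 90: heading 330 -> 240
RT 150: heading 240 -> 90
Final: pos=(-8.92,5.15), heading=90, 12 segment(s) drawn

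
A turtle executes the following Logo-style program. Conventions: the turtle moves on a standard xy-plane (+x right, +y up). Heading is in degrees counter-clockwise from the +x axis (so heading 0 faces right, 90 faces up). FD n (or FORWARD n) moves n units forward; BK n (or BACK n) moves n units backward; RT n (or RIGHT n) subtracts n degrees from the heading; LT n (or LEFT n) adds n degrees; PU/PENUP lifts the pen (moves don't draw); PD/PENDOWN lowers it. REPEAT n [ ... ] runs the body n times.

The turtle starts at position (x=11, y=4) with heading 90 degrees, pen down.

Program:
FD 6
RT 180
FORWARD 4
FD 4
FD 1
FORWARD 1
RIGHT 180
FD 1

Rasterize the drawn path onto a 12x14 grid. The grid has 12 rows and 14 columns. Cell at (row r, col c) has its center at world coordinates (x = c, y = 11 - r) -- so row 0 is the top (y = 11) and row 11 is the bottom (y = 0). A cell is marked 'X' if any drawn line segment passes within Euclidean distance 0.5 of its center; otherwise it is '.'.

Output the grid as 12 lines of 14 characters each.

Answer: ..............
...........X..
...........X..
...........X..
...........X..
...........X..
...........X..
...........X..
...........X..
...........X..
...........X..
...........X..

Derivation:
Segment 0: (11,4) -> (11,10)
Segment 1: (11,10) -> (11,6)
Segment 2: (11,6) -> (11,2)
Segment 3: (11,2) -> (11,1)
Segment 4: (11,1) -> (11,0)
Segment 5: (11,0) -> (11,1)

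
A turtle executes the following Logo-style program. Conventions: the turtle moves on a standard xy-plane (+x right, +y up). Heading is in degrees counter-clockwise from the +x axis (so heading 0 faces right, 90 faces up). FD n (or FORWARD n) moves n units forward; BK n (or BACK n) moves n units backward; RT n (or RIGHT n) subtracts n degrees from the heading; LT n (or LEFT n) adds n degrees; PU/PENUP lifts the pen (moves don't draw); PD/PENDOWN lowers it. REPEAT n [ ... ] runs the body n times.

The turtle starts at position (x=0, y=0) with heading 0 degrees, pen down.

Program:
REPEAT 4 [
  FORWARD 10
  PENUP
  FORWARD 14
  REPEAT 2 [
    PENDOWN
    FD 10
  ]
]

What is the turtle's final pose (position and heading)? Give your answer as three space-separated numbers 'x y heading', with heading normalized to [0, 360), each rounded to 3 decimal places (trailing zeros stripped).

Answer: 176 0 0

Derivation:
Executing turtle program step by step:
Start: pos=(0,0), heading=0, pen down
REPEAT 4 [
  -- iteration 1/4 --
  FD 10: (0,0) -> (10,0) [heading=0, draw]
  PU: pen up
  FD 14: (10,0) -> (24,0) [heading=0, move]
  REPEAT 2 [
    -- iteration 1/2 --
    PD: pen down
    FD 10: (24,0) -> (34,0) [heading=0, draw]
    -- iteration 2/2 --
    PD: pen down
    FD 10: (34,0) -> (44,0) [heading=0, draw]
  ]
  -- iteration 2/4 --
  FD 10: (44,0) -> (54,0) [heading=0, draw]
  PU: pen up
  FD 14: (54,0) -> (68,0) [heading=0, move]
  REPEAT 2 [
    -- iteration 1/2 --
    PD: pen down
    FD 10: (68,0) -> (78,0) [heading=0, draw]
    -- iteration 2/2 --
    PD: pen down
    FD 10: (78,0) -> (88,0) [heading=0, draw]
  ]
  -- iteration 3/4 --
  FD 10: (88,0) -> (98,0) [heading=0, draw]
  PU: pen up
  FD 14: (98,0) -> (112,0) [heading=0, move]
  REPEAT 2 [
    -- iteration 1/2 --
    PD: pen down
    FD 10: (112,0) -> (122,0) [heading=0, draw]
    -- iteration 2/2 --
    PD: pen down
    FD 10: (122,0) -> (132,0) [heading=0, draw]
  ]
  -- iteration 4/4 --
  FD 10: (132,0) -> (142,0) [heading=0, draw]
  PU: pen up
  FD 14: (142,0) -> (156,0) [heading=0, move]
  REPEAT 2 [
    -- iteration 1/2 --
    PD: pen down
    FD 10: (156,0) -> (166,0) [heading=0, draw]
    -- iteration 2/2 --
    PD: pen down
    FD 10: (166,0) -> (176,0) [heading=0, draw]
  ]
]
Final: pos=(176,0), heading=0, 12 segment(s) drawn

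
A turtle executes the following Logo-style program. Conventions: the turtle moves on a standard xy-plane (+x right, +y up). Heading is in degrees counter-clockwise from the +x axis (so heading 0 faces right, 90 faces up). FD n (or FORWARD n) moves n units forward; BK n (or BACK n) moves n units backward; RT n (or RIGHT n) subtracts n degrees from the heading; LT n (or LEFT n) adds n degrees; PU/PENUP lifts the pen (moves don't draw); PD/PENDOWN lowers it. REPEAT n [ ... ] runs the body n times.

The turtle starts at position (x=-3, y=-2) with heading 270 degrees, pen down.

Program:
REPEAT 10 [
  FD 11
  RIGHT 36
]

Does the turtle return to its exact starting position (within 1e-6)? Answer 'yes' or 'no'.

Answer: yes

Derivation:
Executing turtle program step by step:
Start: pos=(-3,-2), heading=270, pen down
REPEAT 10 [
  -- iteration 1/10 --
  FD 11: (-3,-2) -> (-3,-13) [heading=270, draw]
  RT 36: heading 270 -> 234
  -- iteration 2/10 --
  FD 11: (-3,-13) -> (-9.466,-21.899) [heading=234, draw]
  RT 36: heading 234 -> 198
  -- iteration 3/10 --
  FD 11: (-9.466,-21.899) -> (-19.927,-25.298) [heading=198, draw]
  RT 36: heading 198 -> 162
  -- iteration 4/10 --
  FD 11: (-19.927,-25.298) -> (-30.389,-21.899) [heading=162, draw]
  RT 36: heading 162 -> 126
  -- iteration 5/10 --
  FD 11: (-30.389,-21.899) -> (-36.855,-13) [heading=126, draw]
  RT 36: heading 126 -> 90
  -- iteration 6/10 --
  FD 11: (-36.855,-13) -> (-36.855,-2) [heading=90, draw]
  RT 36: heading 90 -> 54
  -- iteration 7/10 --
  FD 11: (-36.855,-2) -> (-30.389,6.899) [heading=54, draw]
  RT 36: heading 54 -> 18
  -- iteration 8/10 --
  FD 11: (-30.389,6.899) -> (-19.927,10.298) [heading=18, draw]
  RT 36: heading 18 -> 342
  -- iteration 9/10 --
  FD 11: (-19.927,10.298) -> (-9.466,6.899) [heading=342, draw]
  RT 36: heading 342 -> 306
  -- iteration 10/10 --
  FD 11: (-9.466,6.899) -> (-3,-2) [heading=306, draw]
  RT 36: heading 306 -> 270
]
Final: pos=(-3,-2), heading=270, 10 segment(s) drawn

Start position: (-3, -2)
Final position: (-3, -2)
Distance = 0; < 1e-6 -> CLOSED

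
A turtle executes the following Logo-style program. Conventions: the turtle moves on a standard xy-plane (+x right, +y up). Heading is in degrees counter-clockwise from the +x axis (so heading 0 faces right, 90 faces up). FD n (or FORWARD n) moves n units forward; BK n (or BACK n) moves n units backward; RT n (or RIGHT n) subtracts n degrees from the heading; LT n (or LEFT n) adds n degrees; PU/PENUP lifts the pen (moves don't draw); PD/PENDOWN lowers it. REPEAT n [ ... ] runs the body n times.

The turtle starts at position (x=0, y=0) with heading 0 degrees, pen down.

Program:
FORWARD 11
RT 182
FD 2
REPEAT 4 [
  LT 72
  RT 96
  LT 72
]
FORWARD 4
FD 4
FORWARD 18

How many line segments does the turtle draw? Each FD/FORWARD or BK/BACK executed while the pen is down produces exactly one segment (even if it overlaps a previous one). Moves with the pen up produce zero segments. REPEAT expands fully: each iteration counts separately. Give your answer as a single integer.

Answer: 5

Derivation:
Executing turtle program step by step:
Start: pos=(0,0), heading=0, pen down
FD 11: (0,0) -> (11,0) [heading=0, draw]
RT 182: heading 0 -> 178
FD 2: (11,0) -> (9.001,0.07) [heading=178, draw]
REPEAT 4 [
  -- iteration 1/4 --
  LT 72: heading 178 -> 250
  RT 96: heading 250 -> 154
  LT 72: heading 154 -> 226
  -- iteration 2/4 --
  LT 72: heading 226 -> 298
  RT 96: heading 298 -> 202
  LT 72: heading 202 -> 274
  -- iteration 3/4 --
  LT 72: heading 274 -> 346
  RT 96: heading 346 -> 250
  LT 72: heading 250 -> 322
  -- iteration 4/4 --
  LT 72: heading 322 -> 34
  RT 96: heading 34 -> 298
  LT 72: heading 298 -> 10
]
FD 4: (9.001,0.07) -> (12.94,0.764) [heading=10, draw]
FD 4: (12.94,0.764) -> (16.88,1.459) [heading=10, draw]
FD 18: (16.88,1.459) -> (34.606,4.585) [heading=10, draw]
Final: pos=(34.606,4.585), heading=10, 5 segment(s) drawn
Segments drawn: 5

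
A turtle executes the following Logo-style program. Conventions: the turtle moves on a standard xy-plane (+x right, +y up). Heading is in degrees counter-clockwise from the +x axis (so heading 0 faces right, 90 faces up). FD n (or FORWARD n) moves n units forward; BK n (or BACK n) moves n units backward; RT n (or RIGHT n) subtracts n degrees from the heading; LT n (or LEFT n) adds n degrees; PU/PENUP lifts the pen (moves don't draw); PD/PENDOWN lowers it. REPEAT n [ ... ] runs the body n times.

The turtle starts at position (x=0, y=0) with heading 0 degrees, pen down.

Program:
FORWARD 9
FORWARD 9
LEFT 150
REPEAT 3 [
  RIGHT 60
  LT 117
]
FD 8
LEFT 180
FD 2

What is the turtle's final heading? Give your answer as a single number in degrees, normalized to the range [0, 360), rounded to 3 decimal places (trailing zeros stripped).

Executing turtle program step by step:
Start: pos=(0,0), heading=0, pen down
FD 9: (0,0) -> (9,0) [heading=0, draw]
FD 9: (9,0) -> (18,0) [heading=0, draw]
LT 150: heading 0 -> 150
REPEAT 3 [
  -- iteration 1/3 --
  RT 60: heading 150 -> 90
  LT 117: heading 90 -> 207
  -- iteration 2/3 --
  RT 60: heading 207 -> 147
  LT 117: heading 147 -> 264
  -- iteration 3/3 --
  RT 60: heading 264 -> 204
  LT 117: heading 204 -> 321
]
FD 8: (18,0) -> (24.217,-5.035) [heading=321, draw]
LT 180: heading 321 -> 141
FD 2: (24.217,-5.035) -> (22.663,-3.776) [heading=141, draw]
Final: pos=(22.663,-3.776), heading=141, 4 segment(s) drawn

Answer: 141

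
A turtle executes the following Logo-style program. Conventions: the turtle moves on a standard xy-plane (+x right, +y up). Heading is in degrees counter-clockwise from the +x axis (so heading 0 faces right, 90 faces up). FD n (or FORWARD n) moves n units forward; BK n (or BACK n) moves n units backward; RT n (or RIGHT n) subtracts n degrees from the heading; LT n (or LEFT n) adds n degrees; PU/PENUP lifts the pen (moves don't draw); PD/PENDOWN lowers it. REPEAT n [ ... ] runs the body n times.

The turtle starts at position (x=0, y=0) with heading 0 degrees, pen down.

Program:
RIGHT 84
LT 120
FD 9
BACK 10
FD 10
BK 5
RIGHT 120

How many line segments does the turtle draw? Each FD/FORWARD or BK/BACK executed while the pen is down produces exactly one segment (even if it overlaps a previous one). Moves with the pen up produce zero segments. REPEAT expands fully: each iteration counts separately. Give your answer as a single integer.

Answer: 4

Derivation:
Executing turtle program step by step:
Start: pos=(0,0), heading=0, pen down
RT 84: heading 0 -> 276
LT 120: heading 276 -> 36
FD 9: (0,0) -> (7.281,5.29) [heading=36, draw]
BK 10: (7.281,5.29) -> (-0.809,-0.588) [heading=36, draw]
FD 10: (-0.809,-0.588) -> (7.281,5.29) [heading=36, draw]
BK 5: (7.281,5.29) -> (3.236,2.351) [heading=36, draw]
RT 120: heading 36 -> 276
Final: pos=(3.236,2.351), heading=276, 4 segment(s) drawn
Segments drawn: 4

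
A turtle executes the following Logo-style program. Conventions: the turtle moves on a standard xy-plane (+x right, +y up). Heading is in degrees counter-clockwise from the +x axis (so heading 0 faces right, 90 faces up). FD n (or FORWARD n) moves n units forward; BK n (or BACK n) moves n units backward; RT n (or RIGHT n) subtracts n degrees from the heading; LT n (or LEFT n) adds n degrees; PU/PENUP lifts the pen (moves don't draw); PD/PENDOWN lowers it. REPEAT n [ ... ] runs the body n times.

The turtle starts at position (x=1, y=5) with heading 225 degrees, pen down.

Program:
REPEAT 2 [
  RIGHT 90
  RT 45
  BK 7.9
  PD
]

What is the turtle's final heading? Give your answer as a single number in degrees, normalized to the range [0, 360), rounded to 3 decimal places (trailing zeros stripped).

Answer: 315

Derivation:
Executing turtle program step by step:
Start: pos=(1,5), heading=225, pen down
REPEAT 2 [
  -- iteration 1/2 --
  RT 90: heading 225 -> 135
  RT 45: heading 135 -> 90
  BK 7.9: (1,5) -> (1,-2.9) [heading=90, draw]
  PD: pen down
  -- iteration 2/2 --
  RT 90: heading 90 -> 0
  RT 45: heading 0 -> 315
  BK 7.9: (1,-2.9) -> (-4.586,2.686) [heading=315, draw]
  PD: pen down
]
Final: pos=(-4.586,2.686), heading=315, 2 segment(s) drawn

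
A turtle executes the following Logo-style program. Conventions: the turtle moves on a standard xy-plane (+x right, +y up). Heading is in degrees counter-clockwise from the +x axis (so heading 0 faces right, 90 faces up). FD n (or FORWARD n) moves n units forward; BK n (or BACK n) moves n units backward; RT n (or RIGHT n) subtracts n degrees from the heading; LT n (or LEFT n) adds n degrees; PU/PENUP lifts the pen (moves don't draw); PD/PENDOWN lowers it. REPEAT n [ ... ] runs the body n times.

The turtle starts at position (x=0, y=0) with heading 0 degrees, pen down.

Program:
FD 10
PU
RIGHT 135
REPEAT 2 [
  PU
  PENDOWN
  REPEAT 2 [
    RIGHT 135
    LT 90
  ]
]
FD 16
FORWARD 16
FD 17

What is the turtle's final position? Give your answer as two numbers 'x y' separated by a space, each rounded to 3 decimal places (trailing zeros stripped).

Answer: 44.648 34.648

Derivation:
Executing turtle program step by step:
Start: pos=(0,0), heading=0, pen down
FD 10: (0,0) -> (10,0) [heading=0, draw]
PU: pen up
RT 135: heading 0 -> 225
REPEAT 2 [
  -- iteration 1/2 --
  PU: pen up
  PD: pen down
  REPEAT 2 [
    -- iteration 1/2 --
    RT 135: heading 225 -> 90
    LT 90: heading 90 -> 180
    -- iteration 2/2 --
    RT 135: heading 180 -> 45
    LT 90: heading 45 -> 135
  ]
  -- iteration 2/2 --
  PU: pen up
  PD: pen down
  REPEAT 2 [
    -- iteration 1/2 --
    RT 135: heading 135 -> 0
    LT 90: heading 0 -> 90
    -- iteration 2/2 --
    RT 135: heading 90 -> 315
    LT 90: heading 315 -> 45
  ]
]
FD 16: (10,0) -> (21.314,11.314) [heading=45, draw]
FD 16: (21.314,11.314) -> (32.627,22.627) [heading=45, draw]
FD 17: (32.627,22.627) -> (44.648,34.648) [heading=45, draw]
Final: pos=(44.648,34.648), heading=45, 4 segment(s) drawn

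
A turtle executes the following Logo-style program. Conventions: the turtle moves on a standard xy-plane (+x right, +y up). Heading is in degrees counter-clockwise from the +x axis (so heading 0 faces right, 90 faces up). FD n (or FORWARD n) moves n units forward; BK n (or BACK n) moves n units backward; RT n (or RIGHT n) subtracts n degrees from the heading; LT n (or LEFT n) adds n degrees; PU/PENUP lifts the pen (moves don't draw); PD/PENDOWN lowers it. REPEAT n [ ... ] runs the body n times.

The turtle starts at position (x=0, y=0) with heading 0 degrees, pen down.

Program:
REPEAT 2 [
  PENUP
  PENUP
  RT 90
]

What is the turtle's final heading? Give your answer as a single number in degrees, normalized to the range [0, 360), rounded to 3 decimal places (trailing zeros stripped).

Answer: 180

Derivation:
Executing turtle program step by step:
Start: pos=(0,0), heading=0, pen down
REPEAT 2 [
  -- iteration 1/2 --
  PU: pen up
  PU: pen up
  RT 90: heading 0 -> 270
  -- iteration 2/2 --
  PU: pen up
  PU: pen up
  RT 90: heading 270 -> 180
]
Final: pos=(0,0), heading=180, 0 segment(s) drawn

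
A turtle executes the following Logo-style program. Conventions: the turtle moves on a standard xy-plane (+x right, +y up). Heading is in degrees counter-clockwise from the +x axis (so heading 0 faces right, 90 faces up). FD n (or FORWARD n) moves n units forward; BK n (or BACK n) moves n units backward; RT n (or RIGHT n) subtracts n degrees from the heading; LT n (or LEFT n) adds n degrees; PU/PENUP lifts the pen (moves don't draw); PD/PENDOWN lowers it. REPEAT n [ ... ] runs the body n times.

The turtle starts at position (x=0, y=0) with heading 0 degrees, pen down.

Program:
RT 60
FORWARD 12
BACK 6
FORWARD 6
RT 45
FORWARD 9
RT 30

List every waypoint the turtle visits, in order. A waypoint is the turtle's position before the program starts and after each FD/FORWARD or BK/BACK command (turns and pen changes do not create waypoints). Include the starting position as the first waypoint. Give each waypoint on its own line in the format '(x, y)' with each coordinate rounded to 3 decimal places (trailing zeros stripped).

Executing turtle program step by step:
Start: pos=(0,0), heading=0, pen down
RT 60: heading 0 -> 300
FD 12: (0,0) -> (6,-10.392) [heading=300, draw]
BK 6: (6,-10.392) -> (3,-5.196) [heading=300, draw]
FD 6: (3,-5.196) -> (6,-10.392) [heading=300, draw]
RT 45: heading 300 -> 255
FD 9: (6,-10.392) -> (3.671,-19.086) [heading=255, draw]
RT 30: heading 255 -> 225
Final: pos=(3.671,-19.086), heading=225, 4 segment(s) drawn
Waypoints (5 total):
(0, 0)
(6, -10.392)
(3, -5.196)
(6, -10.392)
(3.671, -19.086)

Answer: (0, 0)
(6, -10.392)
(3, -5.196)
(6, -10.392)
(3.671, -19.086)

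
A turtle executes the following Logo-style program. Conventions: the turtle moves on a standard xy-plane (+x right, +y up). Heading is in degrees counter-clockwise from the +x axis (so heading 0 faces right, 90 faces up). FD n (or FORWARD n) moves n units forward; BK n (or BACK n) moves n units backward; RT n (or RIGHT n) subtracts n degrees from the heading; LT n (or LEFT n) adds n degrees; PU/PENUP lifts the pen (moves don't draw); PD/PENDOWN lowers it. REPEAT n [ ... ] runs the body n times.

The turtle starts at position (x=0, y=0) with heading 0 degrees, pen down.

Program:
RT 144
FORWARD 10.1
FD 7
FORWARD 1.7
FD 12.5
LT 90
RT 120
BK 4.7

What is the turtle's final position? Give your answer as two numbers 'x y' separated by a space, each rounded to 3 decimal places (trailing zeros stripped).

Answer: -20.648 -17.906

Derivation:
Executing turtle program step by step:
Start: pos=(0,0), heading=0, pen down
RT 144: heading 0 -> 216
FD 10.1: (0,0) -> (-8.171,-5.937) [heading=216, draw]
FD 7: (-8.171,-5.937) -> (-13.834,-10.051) [heading=216, draw]
FD 1.7: (-13.834,-10.051) -> (-15.21,-11.05) [heading=216, draw]
FD 12.5: (-15.21,-11.05) -> (-25.322,-18.398) [heading=216, draw]
LT 90: heading 216 -> 306
RT 120: heading 306 -> 186
BK 4.7: (-25.322,-18.398) -> (-20.648,-17.906) [heading=186, draw]
Final: pos=(-20.648,-17.906), heading=186, 5 segment(s) drawn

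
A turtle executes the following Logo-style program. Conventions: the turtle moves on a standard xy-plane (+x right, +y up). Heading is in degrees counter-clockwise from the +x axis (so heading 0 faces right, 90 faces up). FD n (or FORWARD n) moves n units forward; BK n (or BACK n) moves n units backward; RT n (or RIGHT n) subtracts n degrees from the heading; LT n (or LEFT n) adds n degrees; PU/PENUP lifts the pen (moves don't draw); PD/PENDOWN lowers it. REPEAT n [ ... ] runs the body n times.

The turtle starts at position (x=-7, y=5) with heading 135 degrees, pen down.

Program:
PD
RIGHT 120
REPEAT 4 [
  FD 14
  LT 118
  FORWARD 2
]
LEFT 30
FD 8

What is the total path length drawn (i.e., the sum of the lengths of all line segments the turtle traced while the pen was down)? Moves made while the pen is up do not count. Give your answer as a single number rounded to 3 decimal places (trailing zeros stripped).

Answer: 72

Derivation:
Executing turtle program step by step:
Start: pos=(-7,5), heading=135, pen down
PD: pen down
RT 120: heading 135 -> 15
REPEAT 4 [
  -- iteration 1/4 --
  FD 14: (-7,5) -> (6.523,8.623) [heading=15, draw]
  LT 118: heading 15 -> 133
  FD 2: (6.523,8.623) -> (5.159,10.086) [heading=133, draw]
  -- iteration 2/4 --
  FD 14: (5.159,10.086) -> (-4.389,20.325) [heading=133, draw]
  LT 118: heading 133 -> 251
  FD 2: (-4.389,20.325) -> (-5.04,18.434) [heading=251, draw]
  -- iteration 3/4 --
  FD 14: (-5.04,18.434) -> (-9.598,5.197) [heading=251, draw]
  LT 118: heading 251 -> 9
  FD 2: (-9.598,5.197) -> (-7.623,5.51) [heading=9, draw]
  -- iteration 4/4 --
  FD 14: (-7.623,5.51) -> (6.205,7.7) [heading=9, draw]
  LT 118: heading 9 -> 127
  FD 2: (6.205,7.7) -> (5.001,9.297) [heading=127, draw]
]
LT 30: heading 127 -> 157
FD 8: (5.001,9.297) -> (-2.363,12.423) [heading=157, draw]
Final: pos=(-2.363,12.423), heading=157, 9 segment(s) drawn

Segment lengths:
  seg 1: (-7,5) -> (6.523,8.623), length = 14
  seg 2: (6.523,8.623) -> (5.159,10.086), length = 2
  seg 3: (5.159,10.086) -> (-4.389,20.325), length = 14
  seg 4: (-4.389,20.325) -> (-5.04,18.434), length = 2
  seg 5: (-5.04,18.434) -> (-9.598,5.197), length = 14
  seg 6: (-9.598,5.197) -> (-7.623,5.51), length = 2
  seg 7: (-7.623,5.51) -> (6.205,7.7), length = 14
  seg 8: (6.205,7.7) -> (5.001,9.297), length = 2
  seg 9: (5.001,9.297) -> (-2.363,12.423), length = 8
Total = 72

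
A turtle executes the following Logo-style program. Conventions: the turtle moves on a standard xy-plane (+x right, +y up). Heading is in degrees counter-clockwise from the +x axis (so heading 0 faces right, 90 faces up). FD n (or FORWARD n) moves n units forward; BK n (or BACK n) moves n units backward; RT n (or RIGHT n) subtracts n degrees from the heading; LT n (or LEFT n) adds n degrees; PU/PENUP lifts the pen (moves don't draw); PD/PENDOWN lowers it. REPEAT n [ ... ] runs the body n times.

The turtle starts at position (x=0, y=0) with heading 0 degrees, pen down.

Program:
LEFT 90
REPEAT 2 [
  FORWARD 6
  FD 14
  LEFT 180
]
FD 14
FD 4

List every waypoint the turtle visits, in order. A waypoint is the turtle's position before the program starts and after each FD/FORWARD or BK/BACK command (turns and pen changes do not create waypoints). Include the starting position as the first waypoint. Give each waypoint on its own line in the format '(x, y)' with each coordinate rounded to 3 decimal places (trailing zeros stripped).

Answer: (0, 0)
(0, 6)
(0, 20)
(0, 14)
(0, 0)
(0, 14)
(0, 18)

Derivation:
Executing turtle program step by step:
Start: pos=(0,0), heading=0, pen down
LT 90: heading 0 -> 90
REPEAT 2 [
  -- iteration 1/2 --
  FD 6: (0,0) -> (0,6) [heading=90, draw]
  FD 14: (0,6) -> (0,20) [heading=90, draw]
  LT 180: heading 90 -> 270
  -- iteration 2/2 --
  FD 6: (0,20) -> (0,14) [heading=270, draw]
  FD 14: (0,14) -> (0,0) [heading=270, draw]
  LT 180: heading 270 -> 90
]
FD 14: (0,0) -> (0,14) [heading=90, draw]
FD 4: (0,14) -> (0,18) [heading=90, draw]
Final: pos=(0,18), heading=90, 6 segment(s) drawn
Waypoints (7 total):
(0, 0)
(0, 6)
(0, 20)
(0, 14)
(0, 0)
(0, 14)
(0, 18)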